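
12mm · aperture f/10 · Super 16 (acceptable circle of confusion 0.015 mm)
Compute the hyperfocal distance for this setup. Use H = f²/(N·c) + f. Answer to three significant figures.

Hyperfocal distance H = f²/(N·c) + f = 12²/(10 × 0.015) + 12 = 144/0.15 + 12 ≈ 972.0 mm ≈ 0.972 m.

0.972 m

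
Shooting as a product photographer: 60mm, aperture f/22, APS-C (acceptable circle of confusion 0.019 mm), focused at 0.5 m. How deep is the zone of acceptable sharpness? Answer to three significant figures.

51.2 mm

Hyperfocal distance H = f²/(N·c) + f = 60²/(22 × 0.019) + 60 = 3600/0.418 + 60 ≈ 8672.4 mm ≈ 8.672 m.
Near limit Dn = s·(H − f)/(H + s − 2f) = 500 × (8672.4 − 60) / (8672.4 + 500 − 2 × 60) = 500 × 8612.4 / 9052.4 ≈ 475.697 mm.
Far limit Df = s·(H − f)/(H − s) = 500 × (8672.4 − 60) / (8672.4 − 500) = 500 × 8612.4 / 8172.4 ≈ 526.920 mm.
Depth of field = Df − Dn = 526.920 − 475.697 ≈ 51.223 mm.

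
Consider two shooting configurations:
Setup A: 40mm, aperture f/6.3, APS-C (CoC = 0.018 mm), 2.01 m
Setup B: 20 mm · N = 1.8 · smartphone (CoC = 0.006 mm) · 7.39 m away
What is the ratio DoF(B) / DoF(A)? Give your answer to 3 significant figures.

Setup A: H = 40²/(6.3×0.018) + 40 ≈ 14149.3 mm; DoF = Df − Dn = 2336.19 − 1763.74 ≈ 572.45 mm.
Setup B: H = 20²/(1.8×0.006) + 20 ≈ 37057.0 mm; DoF = Df − Dn = 9225.9 − 6163.5 ≈ 3062.4 mm.
Ratio = 3062.4 / 572.45 ≈ 5.35.

5.35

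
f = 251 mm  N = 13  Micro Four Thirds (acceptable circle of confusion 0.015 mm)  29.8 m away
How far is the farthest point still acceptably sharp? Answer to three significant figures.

Hyperfocal distance H = f²/(N·c) + f = 251²/(13 × 0.015) + 251 = 63001/0.195 + 251 ≈ 323333.1 mm ≈ 323.3 m.
Far limit Df = s·(H − f)/(H − s) = 29800 × (323333.1 − 251) / (323333.1 − 29800) = 29800 × 323082.1 / 293533.1 ≈ 32800 mm ≈ 32.8 m.

32.8 m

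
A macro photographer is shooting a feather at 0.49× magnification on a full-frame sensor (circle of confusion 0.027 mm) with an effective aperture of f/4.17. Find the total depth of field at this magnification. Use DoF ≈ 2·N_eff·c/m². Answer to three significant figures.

At magnification m, DoF ≈ 2·N_eff·c/m² = 2 × 4.17 × 0.027 / 0.49² = 0.2252 / 0.2401 ≈ 0.938 mm.

0.938 mm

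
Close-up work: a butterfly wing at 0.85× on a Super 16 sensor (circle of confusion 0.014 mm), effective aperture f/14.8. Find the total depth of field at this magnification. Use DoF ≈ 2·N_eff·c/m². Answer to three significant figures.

0.574 mm

At magnification m, DoF ≈ 2·N_eff·c/m² = 2 × 14.8 × 0.014 / 0.85² = 0.4144 / 0.7225 ≈ 0.574 mm.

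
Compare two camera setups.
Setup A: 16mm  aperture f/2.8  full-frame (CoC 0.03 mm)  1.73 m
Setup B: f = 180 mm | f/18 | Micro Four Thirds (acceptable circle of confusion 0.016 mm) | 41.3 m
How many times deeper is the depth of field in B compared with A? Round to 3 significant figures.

Setup A: H = 16²/(2.8×0.03) + 16 ≈ 3063.6 mm; DoF = Df − Dn = 3953.4 − 1107.3 ≈ 2846.1 mm.
Setup B: H = 180²/(18×0.016) + 180 ≈ 112680.0 mm; DoF = Df − Dn = 65092 − 30245 ≈ 34847 mm.
Ratio = 34847 / 2846.1 ≈ 12.2.

12.2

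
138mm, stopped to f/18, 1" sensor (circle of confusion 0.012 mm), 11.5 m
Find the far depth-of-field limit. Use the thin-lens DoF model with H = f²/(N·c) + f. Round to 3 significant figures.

Hyperfocal distance H = f²/(N·c) + f = 138²/(18 × 0.012) + 138 = 19044/0.216 + 138 ≈ 88304.7 mm ≈ 88.30 m.
Far limit Df = s·(H − f)/(H − s) = 11500 × (88304.7 − 138) / (88304.7 − 11500) = 11500 × 88166.7 / 76804.7 ≈ 13201 mm ≈ 13.2 m.

13.2 m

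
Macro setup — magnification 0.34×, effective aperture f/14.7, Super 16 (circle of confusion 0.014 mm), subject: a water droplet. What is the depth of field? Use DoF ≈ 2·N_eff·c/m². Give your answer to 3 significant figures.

3.56 mm

At magnification m, DoF ≈ 2·N_eff·c/m² = 2 × 14.7 × 0.014 / 0.34² = 0.4116 / 0.1156 ≈ 3.56 mm.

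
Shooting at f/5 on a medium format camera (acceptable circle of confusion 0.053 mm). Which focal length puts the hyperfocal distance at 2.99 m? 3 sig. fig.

From H = f²/(N·c) + f, with f ≪ H: f ≈ √(H·N·c) = √(2990 × 5 × 0.053) = √792.35 ≈ 28.15 mm.
Exact: f² + N·c·f − N·c·H = 0 ⇒ f = (−N·c + √((N·c)² + 4·N·c·H))/2 = (−0.265 + √3169.5)/2 ≈ 28.017 mm ≈ 28.0 mm.

28.0 mm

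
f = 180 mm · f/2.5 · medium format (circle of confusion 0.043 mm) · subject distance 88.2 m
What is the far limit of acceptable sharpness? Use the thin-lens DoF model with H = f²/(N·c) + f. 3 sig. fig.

125 m

Hyperfocal distance H = f²/(N·c) + f = 180²/(2.5 × 0.043) + 180 = 32400/0.1075 + 180 ≈ 301575.3 mm ≈ 301.6 m.
Far limit Df = s·(H − f)/(H − s) = 88200 × (301575.3 − 180) / (301575.3 − 88200) = 88200 × 301395.3 / 213375.3 ≈ 124584 mm ≈ 125 m.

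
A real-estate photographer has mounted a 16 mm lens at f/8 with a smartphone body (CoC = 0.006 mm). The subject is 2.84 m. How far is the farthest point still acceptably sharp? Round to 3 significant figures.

6.04 m

Hyperfocal distance H = f²/(N·c) + f = 16²/(8 × 0.006) + 16 = 256/0.048 + 16 ≈ 5349.3 mm ≈ 5.349 m.
Far limit Df = s·(H − f)/(H − s) = 2840 × (5349.3 − 16) / (5349.3 − 2840) = 2840 × 5333.3 / 2509.3 ≈ 6036.1 mm ≈ 6.04 m.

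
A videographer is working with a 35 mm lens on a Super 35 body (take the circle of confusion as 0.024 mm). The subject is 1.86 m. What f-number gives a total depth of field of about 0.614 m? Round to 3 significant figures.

Write h = H − f = f²/(N·c). The thin-lens limits are Dn = s·h/(h + (s−f)) and Df = s·h/(h − (s−f)), so DoF = Df − Dn = 2·s·(s−f)·h / (h² − (s−f)²).
That is a quadratic in h: DoF·h² − 2·s·(s−f)·h − DoF·(s−f)² = 0 ⇒ h = (s−f)·(s + √(s² + DoF²)) / DoF = 1825 × (1860 + √(1860² + 614²)) / 614 = 1825 × (1860 + 1958.72) / 614 ≈ 11350 mm.
Then N = f²/(c·h) = 35² / (0.024 × 11350) = 1225 / 272.41 ≈ 4.50.

f/4.50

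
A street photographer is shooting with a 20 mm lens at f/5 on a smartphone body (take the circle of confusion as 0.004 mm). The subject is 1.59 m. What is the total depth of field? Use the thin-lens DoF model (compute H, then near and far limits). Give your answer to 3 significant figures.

251 mm

Hyperfocal distance H = f²/(N·c) + f = 20²/(5 × 0.004) + 20 = 400/0.02 + 20 ≈ 20020.0 mm ≈ 20.02 m.
Near limit Dn = s·(H − f)/(H + s − 2f) = 1590 × (20020.0 − 20) / (20020.0 + 1590 − 2 × 20) = 1590 × 20000.0 / 21570.0 ≈ 1474.27 mm.
Far limit Df = s·(H − f)/(H − s) = 1590 × (20020.0 − 20) / (20020.0 − 1590) = 1590 × 20000.0 / 18430.0 ≈ 1725.45 mm.
Depth of field = Df − Dn = 1725.45 − 1474.27 ≈ 251.18 mm.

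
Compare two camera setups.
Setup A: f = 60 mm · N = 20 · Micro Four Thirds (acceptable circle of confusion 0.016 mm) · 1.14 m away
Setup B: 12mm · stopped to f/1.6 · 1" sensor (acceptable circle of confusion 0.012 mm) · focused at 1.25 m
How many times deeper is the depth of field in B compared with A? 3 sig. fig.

1.92

Setup A: H = 60²/(20×0.016) + 60 ≈ 11310.0 mm; DoF = Df − Dn = 1261.06 − 1040.15 ≈ 220.91 mm.
Setup B: H = 12²/(1.6×0.012) + 12 ≈ 7512.0 mm; DoF = Df − Dn = 1497.13 − 1072.90 ≈ 424.23 mm.
Ratio = 424.23 / 220.91 ≈ 1.92.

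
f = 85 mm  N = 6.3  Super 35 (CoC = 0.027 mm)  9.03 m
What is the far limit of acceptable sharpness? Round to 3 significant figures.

11.4 m

Hyperfocal distance H = f²/(N·c) + f = 85²/(6.3 × 0.027) + 85 = 7225/0.1701 + 85 ≈ 42560.0 mm ≈ 42.56 m.
Far limit Df = s·(H − f)/(H − s) = 9030 × (42560.0 − 85) / (42560.0 − 9030) = 9030 × 42475.0 / 33530.0 ≈ 11439 mm ≈ 11.4 m.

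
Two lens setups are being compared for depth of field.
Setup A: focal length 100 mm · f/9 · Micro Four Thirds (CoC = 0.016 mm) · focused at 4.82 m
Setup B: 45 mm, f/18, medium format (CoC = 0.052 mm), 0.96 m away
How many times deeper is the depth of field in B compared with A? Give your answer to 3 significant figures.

1.50

Setup A: H = 100²/(9×0.016) + 100 ≈ 69544.4 mm; DoF = Df − Dn = 5171.50 − 4513.24 ≈ 658.26 mm.
Setup B: H = 45²/(18×0.052) + 45 ≈ 2208.5 mm; DoF = Df − Dn = 1663.59 − 674.66 ≈ 988.93 mm.
Ratio = 988.93 / 658.26 ≈ 1.50.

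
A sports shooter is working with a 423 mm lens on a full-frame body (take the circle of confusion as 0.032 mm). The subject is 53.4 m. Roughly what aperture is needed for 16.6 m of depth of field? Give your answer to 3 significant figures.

Write h = H − f = f²/(N·c). The thin-lens limits are Dn = s·h/(h + (s−f)) and Df = s·h/(h − (s−f)), so DoF = Df − Dn = 2·s·(s−f)·h / (h² − (s−f)²).
That is a quadratic in h: DoF·h² − 2·s·(s−f)·h − DoF·(s−f)² = 0 ⇒ h = (s−f)·(s + √(s² + DoF²)) / DoF = 52977 × (53400 + √(53400² + 16600²)) / 16600 = 52977 × (53400 + 55920.7) / 16600 ≈ 348884 mm.
Then N = f²/(c·h) = 423² / (0.032 × 348884) = 178929 / 11164 ≈ 16.

f/16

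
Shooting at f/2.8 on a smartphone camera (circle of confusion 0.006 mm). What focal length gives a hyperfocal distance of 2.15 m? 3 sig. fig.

6.00 mm

From H = f²/(N·c) + f, with f ≪ H: f ≈ √(H·N·c) = √(2150 × 2.8 × 0.006) = √36.120 ≈ 6.010 mm.
Exact: f² + N·c·f − N·c·H = 0 ⇒ f = (−N·c + √((N·c)² + 4·N·c·H))/2 = (−0.0168 + √144.48)/2 ≈ 6.0016 mm ≈ 6.00 mm.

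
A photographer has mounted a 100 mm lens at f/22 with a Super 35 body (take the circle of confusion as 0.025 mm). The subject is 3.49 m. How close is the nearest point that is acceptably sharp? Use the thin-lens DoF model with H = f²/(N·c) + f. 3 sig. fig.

Hyperfocal distance H = f²/(N·c) + f = 100²/(22 × 0.025) + 100 = 10000/0.55 + 100 ≈ 18281.8 mm ≈ 18.28 m.
Near limit Dn = s·(H − f)/(H + s − 2f) = 3490 × (18281.8 − 100) / (18281.8 + 3490 − 2 × 100) = 3490 × 18181.8 / 21571.8 ≈ 2941.5 mm ≈ 2.94 m.

2.94 m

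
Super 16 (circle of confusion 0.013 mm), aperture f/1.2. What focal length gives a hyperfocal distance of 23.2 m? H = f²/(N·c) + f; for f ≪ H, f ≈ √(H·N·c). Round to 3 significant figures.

From H = f²/(N·c) + f, with f ≪ H: f ≈ √(H·N·c) = √(23200 × 1.2 × 0.013) = √361.92 ≈ 19.02 mm.
The +f correction barely moves this — solving exactly, f² + N·c·f − N·c·H = 0 ⇒ f = (−N·c + √((N·c)² + 4·N·c·H))/2 = (−0.0156 + √1447.7)/2 ≈ 19.016 mm, so f ≈ 19.0 mm.

19.0 mm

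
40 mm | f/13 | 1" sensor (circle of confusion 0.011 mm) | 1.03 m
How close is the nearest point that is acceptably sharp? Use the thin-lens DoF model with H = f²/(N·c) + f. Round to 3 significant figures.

0.946 m

Hyperfocal distance H = f²/(N·c) + f = 40²/(13 × 0.011) + 40 = 1600/0.143 + 40 ≈ 11228.8 mm ≈ 11.23 m.
Near limit Dn = s·(H − f)/(H + s − 2f) = 1030 × (11228.8 − 40) / (11228.8 + 1030 − 2 × 40) = 1030 × 11188.8 / 12178.8 ≈ 946.27 mm ≈ 0.946 m.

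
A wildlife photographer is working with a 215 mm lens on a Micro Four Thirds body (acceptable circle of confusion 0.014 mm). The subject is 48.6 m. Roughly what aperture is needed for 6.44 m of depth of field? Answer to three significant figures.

f/4.50

Write h = H − f = f²/(N·c). The thin-lens limits are Dn = s·h/(h + (s−f)) and Df = s·h/(h − (s−f)), so DoF = Df − Dn = 2·s·(s−f)·h / (h² − (s−f)²).
That is a quadratic in h: DoF·h² − 2·s·(s−f)·h − DoF·(s−f)² = 0 ⇒ h = (s−f)·(s + √(s² + DoF²)) / DoF = 48385 × (48600 + √(48600² + 6440²)) / 6440 = 48385 × (48600 + 49024.8) / 6440 ≈ 733475 mm.
Then N = f²/(c·h) = 215² / (0.014 × 733475) = 46225 / 10269 ≈ 4.50.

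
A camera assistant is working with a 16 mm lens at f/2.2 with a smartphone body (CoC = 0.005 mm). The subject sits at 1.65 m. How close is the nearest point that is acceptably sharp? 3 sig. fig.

1.54 m

Hyperfocal distance H = f²/(N·c) + f = 16²/(2.2 × 0.005) + 16 = 256/0.011 + 16 ≈ 23288.7 mm ≈ 23.29 m.
Near limit Dn = s·(H − f)/(H + s − 2f) = 1650 × (23288.7 − 16) / (23288.7 + 1650 − 2 × 16) = 1650 × 23272.7 / 24906.7 ≈ 1541.8 mm ≈ 1.54 m.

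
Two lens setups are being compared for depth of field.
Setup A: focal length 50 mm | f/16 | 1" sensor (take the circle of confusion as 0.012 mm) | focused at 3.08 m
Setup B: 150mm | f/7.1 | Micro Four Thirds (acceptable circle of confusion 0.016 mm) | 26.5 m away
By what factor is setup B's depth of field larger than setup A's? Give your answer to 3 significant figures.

Setup A: H = 50²/(16×0.012) + 50 ≈ 13070.8 mm; DoF = Df − Dn = 4014.1 − 2498.6 ≈ 1515.5 mm.
Setup B: H = 150²/(7.1×0.016) + 150 ≈ 198213.4 mm; DoF = Df − Dn = 30566.5 − 23388.4 ≈ 7178.1 mm.
Ratio = 7178.1 / 1515.5 ≈ 4.74.

4.74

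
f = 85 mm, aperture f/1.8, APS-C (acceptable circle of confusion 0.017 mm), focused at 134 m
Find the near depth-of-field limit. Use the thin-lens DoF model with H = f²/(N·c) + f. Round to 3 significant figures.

Hyperfocal distance H = f²/(N·c) + f = 85²/(1.8 × 0.017) + 85 = 7225/0.0306 + 85 ≈ 236196.1 mm ≈ 236.2 m.
Near limit Dn = s·(H − f)/(H + s − 2f) = 134000 × (236196.1 − 85) / (236196.1 + 134000 − 2 × 85) = 134000 × 236111.1 / 370026.1 ≈ 85504 mm ≈ 85.5 m.

85.5 m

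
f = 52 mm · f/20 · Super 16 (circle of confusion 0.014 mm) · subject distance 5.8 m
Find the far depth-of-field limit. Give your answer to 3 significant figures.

Hyperfocal distance H = f²/(N·c) + f = 52²/(20 × 0.014) + 52 = 2704/0.28 + 52 ≈ 9709.1 mm ≈ 9.709 m.
Far limit Df = s·(H − f)/(H − s) = 5800 × (9709.1 − 52) / (9709.1 − 5800) = 5800 × 9657.1 / 3909.1 ≈ 14328 mm ≈ 14.3 m.

14.3 m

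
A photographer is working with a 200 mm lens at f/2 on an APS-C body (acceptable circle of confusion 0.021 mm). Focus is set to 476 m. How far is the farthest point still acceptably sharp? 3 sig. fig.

951 m

Hyperfocal distance H = f²/(N·c) + f = 200²/(2 × 0.021) + 200 = 40000/0.042 + 200 ≈ 952581.0 mm ≈ 952.6 m.
Far limit Df = s·(H − f)/(H − s) = 476000 × (952581.0 − 200) / (952581.0 − 476000) = 476000 × 952381.0 / 476581.0 ≈ 951220 mm ≈ 951 m.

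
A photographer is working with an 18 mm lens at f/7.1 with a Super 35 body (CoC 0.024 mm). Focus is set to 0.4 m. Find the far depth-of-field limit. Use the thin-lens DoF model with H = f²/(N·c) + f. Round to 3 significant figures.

Hyperfocal distance H = f²/(N·c) + f = 18²/(7.1 × 0.024) + 18 = 324/0.1704 + 18 ≈ 1919.4 mm ≈ 1.919 m.
Far limit Df = s·(H − f)/(H − s) = 400 × (1919.4 − 18) / (1919.4 − 400) = 400 × 1901.4 / 1519.4 ≈ 500.57 mm ≈ 0.501 m.

0.501 m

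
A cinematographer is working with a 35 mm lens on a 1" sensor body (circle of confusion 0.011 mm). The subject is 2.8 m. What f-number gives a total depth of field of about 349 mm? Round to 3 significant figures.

f/2.50

Write h = H − f = f²/(N·c). The thin-lens limits are Dn = s·h/(h + (s−f)) and Df = s·h/(h − (s−f)), so DoF = Df − Dn = 2·s·(s−f)·h / (h² − (s−f)²).
That is a quadratic in h: DoF·h² − 2·s·(s−f)·h − DoF·(s−f)² = 0 ⇒ h = (s−f)·(s + √(s² + DoF²)) / DoF = 2765 × (2800 + √(2800² + 349²)) / 349 = 2765 × (2800 + 2821.67) / 349 ≈ 44538 mm.
Then N = f²/(c·h) = 35² / (0.011 × 44538) = 1225 / 489.92 ≈ 2.50.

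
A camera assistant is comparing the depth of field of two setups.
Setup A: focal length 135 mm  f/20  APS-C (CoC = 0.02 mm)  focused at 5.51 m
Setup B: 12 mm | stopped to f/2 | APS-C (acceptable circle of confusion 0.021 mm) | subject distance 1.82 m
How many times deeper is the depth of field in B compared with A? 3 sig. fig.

2.02

Setup A: H = 135²/(20×0.02) + 135 ≈ 45697.5 mm; DoF = Df − Dn = 6247.0 − 4928.6 ≈ 1318.4 mm.
Setup B: H = 12²/(2×0.021) + 12 ≈ 3440.6 mm; DoF = Df − Dn = 3850.5 − 1191.6 ≈ 2658.9 mm.
Ratio = 2658.9 / 1318.4 ≈ 2.02.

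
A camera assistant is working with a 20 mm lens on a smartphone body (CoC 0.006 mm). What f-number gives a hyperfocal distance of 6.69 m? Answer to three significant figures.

f/10

Rearrange H = f²/(N·c) + f for N: N = f² / ((H − f)·c).
N = 20² / ((6690 − 20) × 0.006) = 400 / 40.02 ≈ 10.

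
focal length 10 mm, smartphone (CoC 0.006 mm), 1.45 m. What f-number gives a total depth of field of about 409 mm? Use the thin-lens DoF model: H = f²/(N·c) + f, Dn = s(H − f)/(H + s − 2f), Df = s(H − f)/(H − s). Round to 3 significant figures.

f/1.60

Write h = H − f = f²/(N·c). The thin-lens limits are Dn = s·h/(h + (s−f)) and Df = s·h/(h − (s−f)), so DoF = Df − Dn = 2·s·(s−f)·h / (h² − (s−f)²).
That is a quadratic in h: DoF·h² − 2·s·(s−f)·h − DoF·(s−f)² = 0 ⇒ h = (s−f)·(s + √(s² + DoF²)) / DoF = 1440 × (1450 + √(1450² + 409²)) / 409 = 1440 × (1450 + 1506.58) / 409 ≈ 10409 mm.
Then N = f²/(c·h) = 10² / (0.006 × 10409) = 100 / 62.457 ≈ 1.60.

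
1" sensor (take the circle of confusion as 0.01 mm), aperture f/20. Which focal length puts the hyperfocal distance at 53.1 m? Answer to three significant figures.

103 mm

From H = f²/(N·c) + f, with f ≪ H: f ≈ √(H·N·c) = √(53100 × 20 × 0.01) = √10620 ≈ 103.1 mm.
The +f correction barely moves this — solving exactly, f² + N·c·f − N·c·H = 0 ⇒ f = (−N·c + √((N·c)² + 4·N·c·H))/2 = (−0.2 + √42480)/2 ≈ 102.95 mm, so f ≈ 103 mm.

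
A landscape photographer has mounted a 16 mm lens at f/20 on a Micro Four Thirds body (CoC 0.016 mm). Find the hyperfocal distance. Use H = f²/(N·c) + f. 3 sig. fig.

0.816 m

Hyperfocal distance H = f²/(N·c) + f = 16²/(20 × 0.016) + 16 = 256/0.32 + 16 ≈ 816.0 mm ≈ 0.816 m.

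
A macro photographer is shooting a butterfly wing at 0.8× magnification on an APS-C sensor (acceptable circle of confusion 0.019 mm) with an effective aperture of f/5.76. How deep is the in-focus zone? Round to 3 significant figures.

At magnification m, DoF ≈ 2·N_eff·c/m² = 2 × 5.76 × 0.019 / 0.8² = 0.2189 / 0.64 ≈ 0.342 mm.

0.342 mm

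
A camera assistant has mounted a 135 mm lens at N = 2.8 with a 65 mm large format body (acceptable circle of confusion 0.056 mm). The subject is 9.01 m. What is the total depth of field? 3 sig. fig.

Hyperfocal distance H = f²/(N·c) + f = 135²/(2.8 × 0.056) + 135 = 18225/0.1568 + 135 ≈ 116365.9 mm ≈ 116.4 m.
Near limit Dn = s·(H − f)/(H + s − 2f) = 9010 × (116365.9 − 135) / (116365.9 + 9010 − 2 × 135) = 9010 × 116230.9 / 125105.9 ≈ 8370.8 mm.
Far limit Df = s·(H − f)/(H − s) = 9010 × (116365.9 − 135) / (116365.9 − 9010) = 9010 × 116230.9 / 107355.9 ≈ 9754.8 mm.
Depth of field = Df − Dn = 9754.8 − 8370.8 ≈ 1384.0 mm ≈ 1.38 m.

1.38 m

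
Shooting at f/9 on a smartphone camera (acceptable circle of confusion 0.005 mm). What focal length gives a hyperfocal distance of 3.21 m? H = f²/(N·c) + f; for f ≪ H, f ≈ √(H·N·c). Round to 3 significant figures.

From H = f²/(N·c) + f, with f ≪ H: f ≈ √(H·N·c) = √(3210 × 9 × 0.005) = √144.45 ≈ 12.02 mm.
The +f correction barely moves this — solving exactly, f² + N·c·f − N·c·H = 0 ⇒ f = (−N·c + √((N·c)² + 4·N·c·H))/2 = (−0.045 + √577.80)/2 ≈ 11.996 mm, so f ≈ 12.0 mm.

12.0 mm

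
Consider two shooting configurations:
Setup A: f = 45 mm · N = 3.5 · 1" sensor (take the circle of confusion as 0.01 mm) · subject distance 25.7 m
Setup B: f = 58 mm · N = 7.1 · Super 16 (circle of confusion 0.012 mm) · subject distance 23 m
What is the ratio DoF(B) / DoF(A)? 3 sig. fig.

1.42

Setup A: H = 45²/(3.5×0.01) + 45 ≈ 57902.1 mm; DoF = Df − Dn = 46175 − 17805 ≈ 28370 mm.
Setup B: H = 58²/(7.1×0.012) + 58 ≈ 39541.6 mm; DoF = Df − Dn = 54899 − 14547 ≈ 40352 mm.
Ratio = 40352 / 28370 ≈ 1.42.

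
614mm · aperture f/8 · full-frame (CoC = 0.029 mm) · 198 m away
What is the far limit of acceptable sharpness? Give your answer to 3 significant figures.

225 m

Hyperfocal distance H = f²/(N·c) + f = 614²/(8 × 0.029) + 614 = 376996/0.232 + 614 ≈ 1625596.8 mm ≈ 1626 m.
Far limit Df = s·(H − f)/(H − s) = 198000 × (1625596.8 − 614) / (1625596.8 − 198000) = 198000 × 1624982.8 / 1427596.8 ≈ 225376 mm ≈ 225 m.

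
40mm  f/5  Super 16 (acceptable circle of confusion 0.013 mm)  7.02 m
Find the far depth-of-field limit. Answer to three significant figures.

Hyperfocal distance H = f²/(N·c) + f = 40²/(5 × 0.013) + 40 = 1600/0.065 + 40 ≈ 24655.4 mm ≈ 24.66 m.
Far limit Df = s·(H − f)/(H − s) = 7020 × (24655.4 − 40) / (24655.4 − 7020) = 7020 × 24615.4 / 17635.4 ≈ 9798.5 mm ≈ 9.80 m.

9.80 m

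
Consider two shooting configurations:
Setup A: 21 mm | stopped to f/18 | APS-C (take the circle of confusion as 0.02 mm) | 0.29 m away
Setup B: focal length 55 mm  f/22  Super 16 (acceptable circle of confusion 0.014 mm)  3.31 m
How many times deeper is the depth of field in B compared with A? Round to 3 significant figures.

18.4

Setup A: H = 21²/(18×0.02) + 21 ≈ 1246.0 mm; DoF = Df − Dn = 371.60 − 237.78 ≈ 133.82 mm.
Setup B: H = 55²/(22×0.014) + 55 ≈ 9876.4 mm; DoF = Df − Dn = 4950.8 − 2486.1 ≈ 2464.7 mm.
Ratio = 2464.7 / 133.82 ≈ 18.4.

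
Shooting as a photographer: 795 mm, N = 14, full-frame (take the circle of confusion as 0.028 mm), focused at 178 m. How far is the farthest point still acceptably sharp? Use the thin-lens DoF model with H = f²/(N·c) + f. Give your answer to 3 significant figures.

Hyperfocal distance H = f²/(N·c) + f = 795²/(14 × 0.028) + 795 = 632025/0.392 + 795 ≈ 1613103.7 mm ≈ 1613 m.
Far limit Df = s·(H − f)/(H − s) = 178000 × (1613103.7 − 795) / (1613103.7 − 178000) = 178000 × 1612308.7 / 1435103.7 ≈ 199979 mm ≈ 200 m.

200 m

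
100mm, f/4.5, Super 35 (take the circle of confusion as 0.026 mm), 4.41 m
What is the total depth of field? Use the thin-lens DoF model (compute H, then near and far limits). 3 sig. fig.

446 mm

Hyperfocal distance H = f²/(N·c) + f = 100²/(4.5 × 0.026) + 100 = 10000/0.117 + 100 ≈ 85570.1 mm ≈ 85.57 m.
Near limit Dn = s·(H − f)/(H + s − 2f) = 4410 × (85570.1 − 100) / (85570.1 + 4410 − 2 × 100) = 4410 × 85470.1 / 89780.1 ≈ 4198.29 mm.
Far limit Df = s·(H − f)/(H − s) = 4410 × (85570.1 − 100) / (85570.1 − 4410) = 4410 × 85470.1 / 81160.1 ≈ 4644.19 mm.
Depth of field = Df − Dn = 4644.19 − 4198.29 ≈ 445.90 mm.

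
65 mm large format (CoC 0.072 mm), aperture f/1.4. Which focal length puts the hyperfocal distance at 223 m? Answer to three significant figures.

From H = f²/(N·c) + f, with f ≪ H: f ≈ √(H·N·c) = √(223000 × 1.4 × 0.072) = √22478 ≈ 149.9 mm.
The +f correction barely moves this — solving exactly, f² + N·c·f − N·c·H = 0 ⇒ f = (−N·c + √((N·c)² + 4·N·c·H))/2 = (−0.1008 + √89914)/2 ≈ 149.88 mm, so f ≈ 150 mm.

150 mm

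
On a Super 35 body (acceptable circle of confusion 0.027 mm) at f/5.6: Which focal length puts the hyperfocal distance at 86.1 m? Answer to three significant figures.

From H = f²/(N·c) + f, with f ≪ H: f ≈ √(H·N·c) = √(86100 × 5.6 × 0.027) = √13018 ≈ 114.1 mm.
The +f correction barely moves this — solving exactly, f² + N·c·f − N·c·H = 0 ⇒ f = (−N·c + √((N·c)² + 4·N·c·H))/2 = (−0.1512 + √52073)/2 ≈ 114.02 mm, so f ≈ 114 mm.

114 mm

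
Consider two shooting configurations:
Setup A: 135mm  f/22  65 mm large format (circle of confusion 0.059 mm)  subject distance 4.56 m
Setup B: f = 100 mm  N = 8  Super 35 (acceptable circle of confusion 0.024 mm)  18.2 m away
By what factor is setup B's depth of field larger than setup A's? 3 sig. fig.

Setup A: H = 135²/(22×0.059) + 135 ≈ 14175.8 mm; DoF = Df − Dn = 6658.4 − 3467.3 ≈ 3191.1 mm.
Setup B: H = 100²/(8×0.024) + 100 ≈ 52183.3 mm; DoF = Df − Dn = 27894 − 13506 ≈ 14388 mm.
Ratio = 14388 / 3191.1 ≈ 4.51.

4.51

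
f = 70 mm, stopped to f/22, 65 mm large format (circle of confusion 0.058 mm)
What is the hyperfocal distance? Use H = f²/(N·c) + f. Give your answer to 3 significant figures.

3.91 m

Hyperfocal distance H = f²/(N·c) + f = 70²/(22 × 0.058) + 70 = 4900/1.276 + 70 ≈ 3910.1 mm ≈ 3.91 m.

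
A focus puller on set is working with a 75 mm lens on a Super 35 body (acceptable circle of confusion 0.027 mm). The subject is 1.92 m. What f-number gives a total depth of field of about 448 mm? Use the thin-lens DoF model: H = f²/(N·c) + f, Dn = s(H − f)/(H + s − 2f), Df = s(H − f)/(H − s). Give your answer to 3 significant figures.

f/13

Write h = H − f = f²/(N·c). The thin-lens limits are Dn = s·h/(h + (s−f)) and Df = s·h/(h − (s−f)), so DoF = Df − Dn = 2·s·(s−f)·h / (h² − (s−f)²).
That is a quadratic in h: DoF·h² − 2·s·(s−f)·h − DoF·(s−f)² = 0 ⇒ h = (s−f)·(s + √(s² + DoF²)) / DoF = 1845 × (1920 + √(1920² + 448²)) / 448 = 1845 × (1920 + 1971.57) / 448 ≈ 16027 mm.
Then N = f²/(c·h) = 75² / (0.027 × 16027) = 5625 / 432.72 ≈ 13.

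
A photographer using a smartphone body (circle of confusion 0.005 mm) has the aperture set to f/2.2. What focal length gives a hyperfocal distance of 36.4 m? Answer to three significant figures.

20.0 mm

From H = f²/(N·c) + f, with f ≪ H: f ≈ √(H·N·c) = √(36400 × 2.2 × 0.005) = √400.40 ≈ 20.01 mm.
The +f correction barely moves this — solving exactly, f² + N·c·f − N·c·H = 0 ⇒ f = (−N·c + √((N·c)² + 4·N·c·H))/2 = (−0.011 + √1601.6)/2 ≈ 20.004 mm, so f ≈ 20.0 mm.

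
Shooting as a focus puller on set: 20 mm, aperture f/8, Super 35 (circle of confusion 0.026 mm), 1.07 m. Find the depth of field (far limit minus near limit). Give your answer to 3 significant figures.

Hyperfocal distance H = f²/(N·c) + f = 20²/(8 × 0.026) + 20 = 400/0.208 + 20 ≈ 1943.1 mm ≈ 1.943 m.
Near limit Dn = s·(H − f)/(H + s − 2f) = 1070 × (1943.1 − 20) / (1943.1 + 1070 − 2 × 20) = 1070 × 1923.1 / 2973.1 ≈ 692.1 mm.
Far limit Df = s·(H − f)/(H − s) = 1070 × (1943.1 − 20) / (1943.1 − 1070) = 1070 × 1923.1 / 873.1 ≈ 2356.8 mm.
Depth of field = Df − Dn = 2356.8 − 692.1 ≈ 1664.7 mm ≈ 1.66 m.

1.66 m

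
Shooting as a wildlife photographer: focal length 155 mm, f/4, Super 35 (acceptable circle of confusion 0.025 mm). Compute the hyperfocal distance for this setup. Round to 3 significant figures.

240 m

Hyperfocal distance H = f²/(N·c) + f = 155²/(4 × 0.025) + 155 = 24025/0.1 + 155 ≈ 240405.0 mm ≈ 240 m.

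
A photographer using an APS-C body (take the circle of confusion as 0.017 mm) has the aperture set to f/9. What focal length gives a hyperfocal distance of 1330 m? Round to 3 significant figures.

From H = f²/(N·c) + f, with f ≪ H: f ≈ √(H·N·c) = √(1330000 × 9 × 0.017) = √203490 ≈ 451.1 mm.
The +f correction barely moves this — solving exactly, f² + N·c·f − N·c·H = 0 ⇒ f = (−N·c + √((N·c)² + 4·N·c·H))/2 = (−0.153 + √813960)/2 ≈ 451.02 mm, so f ≈ 451 mm.

451 mm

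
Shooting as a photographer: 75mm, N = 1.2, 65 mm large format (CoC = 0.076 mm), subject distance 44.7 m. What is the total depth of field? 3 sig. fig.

136 m

Hyperfocal distance H = f²/(N·c) + f = 75²/(1.2 × 0.076) + 75 = 5625/0.0912 + 75 ≈ 61752.6 mm ≈ 61.75 m.
Near limit Dn = s·(H − f)/(H + s − 2f) = 44700 × (61752.6 − 75) / (61752.6 + 44700 − 2 × 75) = 44700 × 61677.6 / 106302.6 ≈ 25935 mm.
Far limit Df = s·(H − f)/(H − s) = 44700 × (61752.6 − 75) / (61752.6 − 44700) = 44700 × 61677.6 / 17052.6 ≈ 161675 mm.
Depth of field = Df − Dn = 161675 − 25935 ≈ 135740 mm ≈ 136 m.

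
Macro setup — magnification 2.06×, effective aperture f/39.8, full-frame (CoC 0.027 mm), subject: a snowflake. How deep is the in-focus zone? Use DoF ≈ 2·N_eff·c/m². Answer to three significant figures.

0.506 mm

At magnification m, DoF ≈ 2·N_eff·c/m² = 2 × 39.8 × 0.027 / 2.06² = 2.149 / 4.244 ≈ 0.506 mm.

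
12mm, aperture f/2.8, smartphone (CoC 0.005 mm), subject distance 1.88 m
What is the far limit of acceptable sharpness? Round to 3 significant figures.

Hyperfocal distance H = f²/(N·c) + f = 12²/(2.8 × 0.005) + 12 = 144/0.014 + 12 ≈ 10297.7 mm ≈ 10.30 m.
Far limit Df = s·(H − f)/(H − s) = 1880 × (10297.7 − 12) / (10297.7 − 1880) = 1880 × 10285.7 / 8417.7 ≈ 2297.2 mm ≈ 2.30 m.

2.30 m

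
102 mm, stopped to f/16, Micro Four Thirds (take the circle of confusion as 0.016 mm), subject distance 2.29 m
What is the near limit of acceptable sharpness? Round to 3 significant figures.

Hyperfocal distance H = f²/(N·c) + f = 102²/(16 × 0.016) + 102 = 10404/0.256 + 102 ≈ 40742.6 mm ≈ 40.74 m.
Near limit Dn = s·(H − f)/(H + s − 2f) = 2290 × (40742.6 − 102) / (40742.6 + 2290 − 2 × 102) = 2290 × 40640.6 / 42828.6 ≈ 2173.0 mm ≈ 2.17 m.

2.17 m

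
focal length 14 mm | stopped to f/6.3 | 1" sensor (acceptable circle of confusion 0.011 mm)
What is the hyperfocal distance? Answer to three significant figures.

Hyperfocal distance H = f²/(N·c) + f = 14²/(6.3 × 0.011) + 14 = 196/0.0693 + 14 ≈ 2842.3 mm ≈ 2.84 m.

2.84 m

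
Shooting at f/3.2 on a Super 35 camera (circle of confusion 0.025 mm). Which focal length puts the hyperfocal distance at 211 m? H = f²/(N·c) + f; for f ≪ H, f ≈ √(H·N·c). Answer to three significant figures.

From H = f²/(N·c) + f, with f ≪ H: f ≈ √(H·N·c) = √(211000 × 3.2 × 0.025) = √16880 ≈ 129.9 mm.
The +f correction barely moves this — solving exactly, f² + N·c·f − N·c·H = 0 ⇒ f = (−N·c + √((N·c)² + 4·N·c·H))/2 = (−0.08 + √67520)/2 ≈ 129.88 mm, so f ≈ 130 mm.

130 mm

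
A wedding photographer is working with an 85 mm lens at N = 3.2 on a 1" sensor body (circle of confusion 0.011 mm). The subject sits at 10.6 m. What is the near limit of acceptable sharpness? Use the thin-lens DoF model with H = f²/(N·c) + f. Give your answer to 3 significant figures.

Hyperfocal distance H = f²/(N·c) + f = 85²/(3.2 × 0.011) + 85 = 7225/0.0352 + 85 ≈ 205340.7 mm ≈ 205.3 m.
Near limit Dn = s·(H − f)/(H + s − 2f) = 10600 × (205340.7 − 85) / (205340.7 + 10600 − 2 × 85) = 10600 × 205255.7 / 215770.7 ≈ 10083 mm ≈ 10.1 m.

10.1 m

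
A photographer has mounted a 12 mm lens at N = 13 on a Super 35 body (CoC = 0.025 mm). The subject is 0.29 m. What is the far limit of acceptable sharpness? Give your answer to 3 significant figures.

0.778 m

Hyperfocal distance H = f²/(N·c) + f = 12²/(13 × 0.025) + 12 = 144/0.325 + 12 ≈ 455.1 mm ≈ 0.455 m.
Far limit Df = s·(H − f)/(H − s) = 290 × (455.1 − 12) / (455.1 − 290) = 290 × 443.1 / 165.1 ≈ 778.38 mm ≈ 0.778 m.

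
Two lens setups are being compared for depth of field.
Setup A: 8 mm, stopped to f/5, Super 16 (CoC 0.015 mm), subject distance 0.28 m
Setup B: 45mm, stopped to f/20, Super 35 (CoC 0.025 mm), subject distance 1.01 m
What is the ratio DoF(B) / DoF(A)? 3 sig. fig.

Setup A: H = 8²/(5×0.015) + 8 ≈ 861.3 mm; DoF = Df − Dn = 411.01 − 212.32 ≈ 198.69 mm.
Setup B: H = 45²/(20×0.025) + 45 ≈ 4095.0 mm; DoF = Df − Dn = 1325.93 − 815.65 ≈ 510.28 mm.
Ratio = 510.28 / 198.69 ≈ 2.57.

2.57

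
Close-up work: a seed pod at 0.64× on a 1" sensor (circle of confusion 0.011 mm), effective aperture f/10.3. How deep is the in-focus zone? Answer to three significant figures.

0.553 mm

At magnification m, DoF ≈ 2·N_eff·c/m² = 2 × 10.3 × 0.011 / 0.64² = 0.2266 / 0.4096 ≈ 0.553 mm.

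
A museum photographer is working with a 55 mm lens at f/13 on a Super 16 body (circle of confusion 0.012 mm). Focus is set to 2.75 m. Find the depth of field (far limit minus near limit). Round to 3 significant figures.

Hyperfocal distance H = f²/(N·c) + f = 55²/(13 × 0.012) + 55 = 3025/0.156 + 55 ≈ 19446.0 mm ≈ 19.45 m.
Near limit Dn = s·(H − f)/(H + s − 2f) = 2750 × (19446.0 − 55) / (19446.0 + 2750 − 2 × 55) = 2750 × 19391.0 / 22086.0 ≈ 2414.44 mm.
Far limit Df = s·(H − f)/(H − s) = 2750 × (19446.0 − 55) / (19446.0 − 2750) = 2750 × 19391.0 / 16696.0 ≈ 3193.89 mm.
Depth of field = Df − Dn = 3193.89 − 2414.44 ≈ 779.45 mm ≈ 0.779 m.

0.779 m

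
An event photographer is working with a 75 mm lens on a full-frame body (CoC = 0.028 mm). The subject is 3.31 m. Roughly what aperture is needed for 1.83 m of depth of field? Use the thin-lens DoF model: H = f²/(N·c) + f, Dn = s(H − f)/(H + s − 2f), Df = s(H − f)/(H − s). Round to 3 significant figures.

Write h = H − f = f²/(N·c). The thin-lens limits are Dn = s·h/(h + (s−f)) and Df = s·h/(h − (s−f)), so DoF = Df − Dn = 2·s·(s−f)·h / (h² − (s−f)²).
That is a quadratic in h: DoF·h² − 2·s·(s−f)·h − DoF·(s−f)² = 0 ⇒ h = (s−f)·(s + √(s² + DoF²)) / DoF = 3235 × (3310 + √(3310² + 1830²)) / 1830 = 3235 × (3310 + 3782.20) / 1830 ≈ 12537 mm.
Then N = f²/(c·h) = 75² / (0.028 × 12537) = 5625 / 351.04 ≈ 16.

f/16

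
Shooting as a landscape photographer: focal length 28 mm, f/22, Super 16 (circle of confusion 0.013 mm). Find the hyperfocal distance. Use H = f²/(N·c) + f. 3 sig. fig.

2.77 m

Hyperfocal distance H = f²/(N·c) + f = 28²/(22 × 0.013) + 28 = 784/0.286 + 28 ≈ 2769.3 mm ≈ 2.77 m.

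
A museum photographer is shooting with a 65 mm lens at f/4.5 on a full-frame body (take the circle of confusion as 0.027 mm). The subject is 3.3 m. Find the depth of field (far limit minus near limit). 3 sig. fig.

Hyperfocal distance H = f²/(N·c) + f = 65²/(4.5 × 0.027) + 65 = 4225/0.1215 + 65 ≈ 34838.7 mm ≈ 34.84 m.
Near limit Dn = s·(H − f)/(H + s − 2f) = 3300 × (34838.7 − 65) / (34838.7 + 3300 − 2 × 65) = 3300 × 34773.7 / 38008.7 ≈ 3019.13 mm.
Far limit Df = s·(H − f)/(H − s) = 3300 × (34838.7 − 65) / (34838.7 − 3300) = 3300 × 34773.7 / 31538.7 ≈ 3638.49 mm.
Depth of field = Df − Dn = 3638.49 − 3019.13 ≈ 619.36 mm ≈ 0.619 m.

0.619 m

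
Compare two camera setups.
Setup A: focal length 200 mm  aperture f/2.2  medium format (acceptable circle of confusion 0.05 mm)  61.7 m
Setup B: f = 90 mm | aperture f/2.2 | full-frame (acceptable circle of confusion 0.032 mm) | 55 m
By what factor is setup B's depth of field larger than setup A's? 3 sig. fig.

Setup A: H = 200²/(2.2×0.05) + 200 ≈ 363836.4 mm; DoF = Df − Dn = 74259 − 52775 ≈ 21484 mm.
Setup B: H = 90²/(2.2×0.032) + 90 ≈ 115146.8 mm; DoF = Df − Dn = 105211 − 37232 ≈ 67979 mm.
Ratio = 67979 / 21484 ≈ 3.16.

3.16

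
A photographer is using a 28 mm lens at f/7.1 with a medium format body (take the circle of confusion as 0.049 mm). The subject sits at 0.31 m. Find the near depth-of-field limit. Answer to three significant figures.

Hyperfocal distance H = f²/(N·c) + f = 28²/(7.1 × 0.049) + 28 = 784/0.3479 + 28 ≈ 2281.5 mm ≈ 2.282 m.
Near limit Dn = s·(H − f)/(H + s − 2f) = 310 × (2281.5 − 28) / (2281.5 + 310 − 2 × 28) = 310 × 2253.5 / 2535.5 ≈ 275.52 mm.

276 mm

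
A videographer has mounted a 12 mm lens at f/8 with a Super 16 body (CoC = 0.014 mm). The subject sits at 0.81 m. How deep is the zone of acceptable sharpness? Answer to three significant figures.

1.64 m

Hyperfocal distance H = f²/(N·c) + f = 12²/(8 × 0.014) + 12 = 144/0.112 + 12 ≈ 1297.7 mm ≈ 1.298 m.
Near limit Dn = s·(H − f)/(H + s − 2f) = 810 × (1297.7 − 12) / (1297.7 + 810 − 2 × 12) = 810 × 1285.7 / 2083.7 ≈ 499.8 mm.
Far limit Df = s·(H − f)/(H − s) = 810 × (1297.7 − 12) / (1297.7 − 810) = 810 × 1285.7 / 487.7 ≈ 2135.3 mm.
Depth of field = Df − Dn = 2135.3 − 499.8 ≈ 1635.5 mm ≈ 1.64 m.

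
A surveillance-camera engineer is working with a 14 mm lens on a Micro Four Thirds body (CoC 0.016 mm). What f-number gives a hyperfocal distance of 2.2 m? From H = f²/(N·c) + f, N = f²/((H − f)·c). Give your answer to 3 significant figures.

Rearrange H = f²/(N·c) + f for N: N = f² / ((H − f)·c).
N = 14² / ((2200 − 14) × 0.016) = 196 / 34.98 ≈ 5.60.

f/5.60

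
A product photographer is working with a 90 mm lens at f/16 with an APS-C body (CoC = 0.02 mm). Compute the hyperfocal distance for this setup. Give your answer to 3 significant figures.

Hyperfocal distance H = f²/(N·c) + f = 90²/(16 × 0.02) + 90 = 8100/0.32 + 90 ≈ 25402.5 mm ≈ 25.4 m.

25.4 m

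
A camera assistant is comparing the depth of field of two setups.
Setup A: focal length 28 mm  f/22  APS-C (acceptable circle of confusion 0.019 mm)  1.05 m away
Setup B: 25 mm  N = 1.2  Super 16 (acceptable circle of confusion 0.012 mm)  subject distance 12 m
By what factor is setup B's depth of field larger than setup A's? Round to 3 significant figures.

Setup A: H = 28²/(22×0.019) + 28 ≈ 1903.6 mm; DoF = Df − Dn = 2307.1 − 679.7 ≈ 1627.4 mm.
Setup B: H = 25²/(1.2×0.012) + 25 ≈ 43427.8 mm; DoF = Df − Dn = 16572.4 − 9405.1 ≈ 7167.3 mm.
Ratio = 7167.3 / 1627.4 ≈ 4.40.

4.40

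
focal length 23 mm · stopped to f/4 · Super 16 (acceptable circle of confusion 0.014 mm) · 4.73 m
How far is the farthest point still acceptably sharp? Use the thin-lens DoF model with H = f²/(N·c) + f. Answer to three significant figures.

Hyperfocal distance H = f²/(N·c) + f = 23²/(4 × 0.014) + 23 = 529/0.056 + 23 ≈ 9469.4 mm ≈ 9.469 m.
Far limit Df = s·(H − f)/(H − s) = 4730 × (9469.4 − 23) / (9469.4 − 4730) = 4730 × 9446.4 / 4739.4 ≈ 9427.6 mm ≈ 9.43 m.

9.43 m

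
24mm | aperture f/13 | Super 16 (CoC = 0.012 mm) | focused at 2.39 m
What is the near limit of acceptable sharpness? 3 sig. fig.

1.46 m

Hyperfocal distance H = f²/(N·c) + f = 24²/(13 × 0.012) + 24 = 576/0.156 + 24 ≈ 3716.3 mm ≈ 3.716 m.
Near limit Dn = s·(H − f)/(H + s − 2f) = 2390 × (3716.3 − 24) / (3716.3 + 2390 − 2 × 24) = 2390 × 3692.3 / 6058.3 ≈ 1456.6 mm ≈ 1.46 m.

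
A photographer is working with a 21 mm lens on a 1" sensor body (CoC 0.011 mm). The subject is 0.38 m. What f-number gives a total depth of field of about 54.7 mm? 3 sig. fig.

Write h = H − f = f²/(N·c). The thin-lens limits are Dn = s·h/(h + (s−f)) and Df = s·h/(h − (s−f)), so DoF = Df − Dn = 2·s·(s−f)·h / (h² − (s−f)²).
That is a quadratic in h: DoF·h² − 2·s·(s−f)·h − DoF·(s−f)² = 0 ⇒ h = (s−f)·(s + √(s² + DoF²)) / DoF = 359 × (380 + √(380² + 54.7²)) / 54.7 = 359 × (380 + 383.917) / 54.7 ≈ 5013.6 mm.
Then N = f²/(c·h) = 21² / (0.011 × 5013.6) = 441 / 55.150 ≈ 8.

f/8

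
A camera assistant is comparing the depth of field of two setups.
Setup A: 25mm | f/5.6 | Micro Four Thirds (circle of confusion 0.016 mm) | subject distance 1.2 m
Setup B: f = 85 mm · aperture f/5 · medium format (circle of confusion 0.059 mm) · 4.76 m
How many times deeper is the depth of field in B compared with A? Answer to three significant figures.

4.53

Setup A: H = 25²/(5.6×0.016) + 25 ≈ 7000.4 mm; DoF = Df − Dn = 1443.08 − 1027.00 ≈ 416.08 mm.
Setup B: H = 85²/(5×0.059) + 85 ≈ 24576.5 mm; DoF = Df − Dn = 5883.0 − 3997.0 ≈ 1886.0 mm.
Ratio = 1886.0 / 416.08 ≈ 4.53.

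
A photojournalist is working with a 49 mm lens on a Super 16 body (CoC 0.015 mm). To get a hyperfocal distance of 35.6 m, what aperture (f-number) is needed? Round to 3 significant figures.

Rearrange H = f²/(N·c) + f for N: N = f² / ((H − f)·c).
N = 49² / ((35600 − 49) × 0.015) = 2401 / 533.3 ≈ 4.50.

f/4.50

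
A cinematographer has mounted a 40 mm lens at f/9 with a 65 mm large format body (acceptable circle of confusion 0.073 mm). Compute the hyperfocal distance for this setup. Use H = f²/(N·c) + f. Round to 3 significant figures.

2.48 m

Hyperfocal distance H = f²/(N·c) + f = 40²/(9 × 0.073) + 40 = 1600/0.657 + 40 ≈ 2475.3 mm ≈ 2.48 m.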